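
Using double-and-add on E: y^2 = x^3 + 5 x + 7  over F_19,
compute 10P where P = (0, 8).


k = 10 = 1010_2 (binary, LSB first: 0101)
Double-and-add from P = (0, 8):
  bit 0 = 0: acc unchanged = O
  bit 1 = 1: acc = O + (7, 10) = (7, 10)
  bit 2 = 0: acc unchanged = (7, 10)
  bit 3 = 1: acc = (7, 10) + (6, 14) = (3, 12)

10P = (3, 12)


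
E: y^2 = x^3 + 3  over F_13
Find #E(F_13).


For each x in F_13, count y with y^2 = x^3 + 0 x + 3 mod 13:
  x = 0: RHS = 3, y in [4, 9]  -> 2 point(s)
  x = 1: RHS = 4, y in [2, 11]  -> 2 point(s)
  x = 3: RHS = 4, y in [2, 11]  -> 2 point(s)
  x = 9: RHS = 4, y in [2, 11]  -> 2 point(s)
Affine points: 8. Add the point at infinity: total = 9.

#E(F_13) = 9


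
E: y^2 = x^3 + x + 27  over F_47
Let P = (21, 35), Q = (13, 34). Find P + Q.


P != Q, so use the chord formula.
s = (y2 - y1) / (x2 - x1) = (46) / (39) mod 47 = 6
x3 = s^2 - x1 - x2 mod 47 = 6^2 - 21 - 13 = 2
y3 = s (x1 - x3) - y1 mod 47 = 6 * (21 - 2) - 35 = 32

P + Q = (2, 32)


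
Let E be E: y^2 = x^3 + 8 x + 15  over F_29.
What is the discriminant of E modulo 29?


4 a^3 + 27 b^2 = 4*8^3 + 27*15^2 = 2048 + 6075 = 8123
Delta = -16 * (8123) = -129968
Delta mod 29 = 10

Delta = 10 (mod 29)


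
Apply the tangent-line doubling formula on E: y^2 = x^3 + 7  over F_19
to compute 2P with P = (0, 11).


Doubling: s = (3 x1^2 + a) / (2 y1)
s = (3*0^2 + 0) / (2*11) mod 19 = 0
x3 = s^2 - 2 x1 mod 19 = 0^2 - 2*0 = 0
y3 = s (x1 - x3) - y1 mod 19 = 0 * (0 - 0) - 11 = 8

2P = (0, 8)


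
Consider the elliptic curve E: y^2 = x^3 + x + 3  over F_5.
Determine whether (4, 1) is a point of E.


Check whether y^2 = x^3 + 1 x + 3 (mod 5) for (x, y) = (4, 1).
LHS: y^2 = 1^2 mod 5 = 1
RHS: x^3 + 1 x + 3 = 4^3 + 1*4 + 3 mod 5 = 1
LHS = RHS

Yes, on the curve


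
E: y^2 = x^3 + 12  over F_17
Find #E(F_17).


For each x in F_17, count y with y^2 = x^3 + 0 x + 12 mod 17:
  x = 1: RHS = 13, y in [8, 9]  -> 2 point(s)
  x = 4: RHS = 8, y in [5, 12]  -> 2 point(s)
  x = 5: RHS = 1, y in [1, 16]  -> 2 point(s)
  x = 7: RHS = 15, y in [7, 10]  -> 2 point(s)
  x = 10: RHS = 9, y in [3, 14]  -> 2 point(s)
  x = 11: RHS = 0, y in [0]  -> 1 point(s)
  x = 13: RHS = 16, y in [4, 13]  -> 2 point(s)
  x = 14: RHS = 2, y in [6, 11]  -> 2 point(s)
  x = 15: RHS = 4, y in [2, 15]  -> 2 point(s)
Affine points: 17. Add the point at infinity: total = 18.

#E(F_17) = 18


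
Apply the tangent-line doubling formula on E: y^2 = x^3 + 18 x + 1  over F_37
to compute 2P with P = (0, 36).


Doubling: s = (3 x1^2 + a) / (2 y1)
s = (3*0^2 + 18) / (2*36) mod 37 = 28
x3 = s^2 - 2 x1 mod 37 = 28^2 - 2*0 = 7
y3 = s (x1 - x3) - y1 mod 37 = 28 * (0 - 7) - 36 = 27

2P = (7, 27)


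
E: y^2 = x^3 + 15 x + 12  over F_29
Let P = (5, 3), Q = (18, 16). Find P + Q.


P != Q, so use the chord formula.
s = (y2 - y1) / (x2 - x1) = (13) / (13) mod 29 = 1
x3 = s^2 - x1 - x2 mod 29 = 1^2 - 5 - 18 = 7
y3 = s (x1 - x3) - y1 mod 29 = 1 * (5 - 7) - 3 = 24

P + Q = (7, 24)


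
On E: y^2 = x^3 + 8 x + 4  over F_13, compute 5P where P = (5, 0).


k = 5 = 101_2 (binary, LSB first: 101)
Double-and-add from P = (5, 0):
  bit 0 = 1: acc = O + (5, 0) = (5, 0)
  bit 1 = 0: acc unchanged = (5, 0)
  bit 2 = 1: acc = (5, 0) + O = (5, 0)

5P = (5, 0)


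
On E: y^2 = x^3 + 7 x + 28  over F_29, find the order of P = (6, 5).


Compute successive multiples of P until we hit O:
  1P = (6, 5)
  2P = (26, 26)
  3P = (25, 20)
  4P = (22, 19)
  5P = (14, 17)
  6P = (4, 27)
  7P = (24, 19)
  8P = (15, 17)
  ... (continuing to 33P)
  33P = O

ord(P) = 33


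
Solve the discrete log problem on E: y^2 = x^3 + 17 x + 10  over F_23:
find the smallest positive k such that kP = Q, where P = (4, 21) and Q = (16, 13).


Enumerate multiples of P until we hit Q = (16, 13):
  1P = (4, 21)
  2P = (16, 13)
Match found at i = 2.

k = 2


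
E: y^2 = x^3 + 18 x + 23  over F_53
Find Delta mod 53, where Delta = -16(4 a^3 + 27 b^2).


4 a^3 + 27 b^2 = 4*18^3 + 27*23^2 = 23328 + 14283 = 37611
Delta = -16 * (37611) = -601776
Delta mod 53 = 39

Delta = 39 (mod 53)


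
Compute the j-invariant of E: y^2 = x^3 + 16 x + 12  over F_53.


Delta = -16(4 a^3 + 27 b^2) mod 53 = 8
-1728 * (4 a)^3 = -1728 * (4*16)^3 mod 53 = 20
j = 20 * 8^(-1) mod 53 = 29

j = 29 (mod 53)


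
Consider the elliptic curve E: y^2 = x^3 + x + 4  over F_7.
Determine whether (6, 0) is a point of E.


Check whether y^2 = x^3 + 1 x + 4 (mod 7) for (x, y) = (6, 0).
LHS: y^2 = 0^2 mod 7 = 0
RHS: x^3 + 1 x + 4 = 6^3 + 1*6 + 4 mod 7 = 2
LHS != RHS

No, not on the curve


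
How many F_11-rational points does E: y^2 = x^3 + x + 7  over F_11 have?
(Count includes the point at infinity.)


For each x in F_11, count y with y^2 = x^3 + 1 x + 7 mod 11:
  x = 1: RHS = 9, y in [3, 8]  -> 2 point(s)
  x = 3: RHS = 4, y in [2, 9]  -> 2 point(s)
  x = 4: RHS = 9, y in [3, 8]  -> 2 point(s)
  x = 5: RHS = 5, y in [4, 7]  -> 2 point(s)
  x = 6: RHS = 9, y in [3, 8]  -> 2 point(s)
  x = 7: RHS = 5, y in [4, 7]  -> 2 point(s)
  x = 10: RHS = 5, y in [4, 7]  -> 2 point(s)
Affine points: 14. Add the point at infinity: total = 15.

#E(F_11) = 15


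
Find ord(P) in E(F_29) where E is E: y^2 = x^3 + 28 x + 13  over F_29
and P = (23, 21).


Compute successive multiples of P until we hit O:
  1P = (23, 21)
  2P = (19, 3)
  3P = (0, 10)
  4P = (15, 3)
  5P = (16, 2)
  6P = (24, 26)
  7P = (7, 1)
  8P = (6, 22)
  ... (continuing to 31P)
  31P = O

ord(P) = 31


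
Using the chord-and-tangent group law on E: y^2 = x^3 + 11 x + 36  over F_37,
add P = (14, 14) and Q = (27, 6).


P != Q, so use the chord formula.
s = (y2 - y1) / (x2 - x1) = (29) / (13) mod 37 = 25
x3 = s^2 - x1 - x2 mod 37 = 25^2 - 14 - 27 = 29
y3 = s (x1 - x3) - y1 mod 37 = 25 * (14 - 29) - 14 = 18

P + Q = (29, 18)


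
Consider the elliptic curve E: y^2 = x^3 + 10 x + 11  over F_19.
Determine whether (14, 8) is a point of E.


Check whether y^2 = x^3 + 10 x + 11 (mod 19) for (x, y) = (14, 8).
LHS: y^2 = 8^2 mod 19 = 7
RHS: x^3 + 10 x + 11 = 14^3 + 10*14 + 11 mod 19 = 7
LHS = RHS

Yes, on the curve


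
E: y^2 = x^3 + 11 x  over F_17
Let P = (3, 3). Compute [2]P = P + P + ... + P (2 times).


k = 2 = 10_2 (binary, LSB first: 01)
Double-and-add from P = (3, 3):
  bit 0 = 0: acc unchanged = O
  bit 1 = 1: acc = O + (2, 9) = (2, 9)

2P = (2, 9)


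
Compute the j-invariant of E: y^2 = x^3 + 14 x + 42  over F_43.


Delta = -16(4 a^3 + 27 b^2) mod 43 = 37
-1728 * (4 a)^3 = -1728 * (4*14)^3 mod 43 = 11
j = 11 * 37^(-1) mod 43 = 34

j = 34 (mod 43)


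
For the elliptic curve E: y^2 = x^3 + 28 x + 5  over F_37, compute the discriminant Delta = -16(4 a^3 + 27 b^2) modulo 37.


4 a^3 + 27 b^2 = 4*28^3 + 27*5^2 = 87808 + 675 = 88483
Delta = -16 * (88483) = -1415728
Delta mod 37 = 3

Delta = 3 (mod 37)


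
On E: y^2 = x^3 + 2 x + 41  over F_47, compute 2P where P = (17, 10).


Doubling: s = (3 x1^2 + a) / (2 y1)
s = (3*17^2 + 2) / (2*10) mod 47 = 27
x3 = s^2 - 2 x1 mod 47 = 27^2 - 2*17 = 37
y3 = s (x1 - x3) - y1 mod 47 = 27 * (17 - 37) - 10 = 14

2P = (37, 14)


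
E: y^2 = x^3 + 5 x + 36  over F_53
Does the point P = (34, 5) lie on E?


Check whether y^2 = x^3 + 5 x + 36 (mod 53) for (x, y) = (34, 5).
LHS: y^2 = 5^2 mod 53 = 25
RHS: x^3 + 5 x + 36 = 34^3 + 5*34 + 36 mod 53 = 25
LHS = RHS

Yes, on the curve


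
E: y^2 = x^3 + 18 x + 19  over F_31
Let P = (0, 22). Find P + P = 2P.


Doubling: s = (3 x1^2 + a) / (2 y1)
s = (3*0^2 + 18) / (2*22) mod 31 = 30
x3 = s^2 - 2 x1 mod 31 = 30^2 - 2*0 = 1
y3 = s (x1 - x3) - y1 mod 31 = 30 * (0 - 1) - 22 = 10

2P = (1, 10)


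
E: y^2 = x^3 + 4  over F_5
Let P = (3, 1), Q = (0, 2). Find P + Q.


P != Q, so use the chord formula.
s = (y2 - y1) / (x2 - x1) = (1) / (2) mod 5 = 3
x3 = s^2 - x1 - x2 mod 5 = 3^2 - 3 - 0 = 1
y3 = s (x1 - x3) - y1 mod 5 = 3 * (3 - 1) - 1 = 0

P + Q = (1, 0)


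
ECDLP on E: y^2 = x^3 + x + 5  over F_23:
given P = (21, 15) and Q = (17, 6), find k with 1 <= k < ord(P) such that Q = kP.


Enumerate multiples of P until we hit Q = (17, 6):
  1P = (21, 15)
  2P = (22, 16)
  3P = (4, 2)
  4P = (11, 17)
  5P = (3, 9)
  6P = (17, 17)
  7P = (14, 16)
  8P = (19, 11)
  9P = (10, 7)
  10P = (18, 6)
  11P = (16, 0)
  12P = (18, 17)
  13P = (10, 16)
  14P = (19, 12)
  15P = (14, 7)
  16P = (17, 6)
Match found at i = 16.

k = 16


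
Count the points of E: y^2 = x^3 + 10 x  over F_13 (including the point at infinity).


For each x in F_13, count y with y^2 = x^3 + 10 x + 0 mod 13:
  x = 0: RHS = 0, y in [0]  -> 1 point(s)
  x = 4: RHS = 0, y in [0]  -> 1 point(s)
  x = 6: RHS = 3, y in [4, 9]  -> 2 point(s)
  x = 7: RHS = 10, y in [6, 7]  -> 2 point(s)
  x = 9: RHS = 0, y in [0]  -> 1 point(s)
Affine points: 7. Add the point at infinity: total = 8.

#E(F_13) = 8


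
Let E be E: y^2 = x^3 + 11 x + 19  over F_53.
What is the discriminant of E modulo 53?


4 a^3 + 27 b^2 = 4*11^3 + 27*19^2 = 5324 + 9747 = 15071
Delta = -16 * (15071) = -241136
Delta mod 53 = 14

Delta = 14 (mod 53)


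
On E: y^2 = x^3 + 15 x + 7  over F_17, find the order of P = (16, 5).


Compute successive multiples of P until we hit O:
  1P = (16, 5)
  2P = (10, 16)
  3P = (9, 2)
  4P = (13, 6)
  5P = (7, 9)
  6P = (7, 8)
  7P = (13, 11)
  8P = (9, 15)
  ... (continuing to 11P)
  11P = O

ord(P) = 11


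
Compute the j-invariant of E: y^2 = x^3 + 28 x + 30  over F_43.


Delta = -16(4 a^3 + 27 b^2) mod 43 = 17
-1728 * (4 a)^3 = -1728 * (4*28)^3 mod 43 = 2
j = 2 * 17^(-1) mod 43 = 33

j = 33 (mod 43)


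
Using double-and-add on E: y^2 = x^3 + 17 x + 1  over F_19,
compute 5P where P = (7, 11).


k = 5 = 101_2 (binary, LSB first: 101)
Double-and-add from P = (7, 11):
  bit 0 = 1: acc = O + (7, 11) = (7, 11)
  bit 1 = 0: acc unchanged = (7, 11)
  bit 2 = 1: acc = (7, 11) + (1, 0) = (17, 15)

5P = (17, 15)


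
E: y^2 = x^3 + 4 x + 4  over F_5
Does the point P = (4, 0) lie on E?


Check whether y^2 = x^3 + 4 x + 4 (mod 5) for (x, y) = (4, 0).
LHS: y^2 = 0^2 mod 5 = 0
RHS: x^3 + 4 x + 4 = 4^3 + 4*4 + 4 mod 5 = 4
LHS != RHS

No, not on the curve


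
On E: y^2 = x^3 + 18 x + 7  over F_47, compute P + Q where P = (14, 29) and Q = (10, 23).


P != Q, so use the chord formula.
s = (y2 - y1) / (x2 - x1) = (41) / (43) mod 47 = 25
x3 = s^2 - x1 - x2 mod 47 = 25^2 - 14 - 10 = 37
y3 = s (x1 - x3) - y1 mod 47 = 25 * (14 - 37) - 29 = 7

P + Q = (37, 7)


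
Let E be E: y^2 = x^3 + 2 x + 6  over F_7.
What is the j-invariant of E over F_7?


Delta = -16(4 a^3 + 27 b^2) mod 7 = 1
-1728 * (4 a)^3 = -1728 * (4*2)^3 mod 7 = 1
j = 1 * 1^(-1) mod 7 = 1

j = 1 (mod 7)


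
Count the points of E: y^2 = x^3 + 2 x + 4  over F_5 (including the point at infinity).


For each x in F_5, count y with y^2 = x^3 + 2 x + 4 mod 5:
  x = 0: RHS = 4, y in [2, 3]  -> 2 point(s)
  x = 2: RHS = 1, y in [1, 4]  -> 2 point(s)
  x = 4: RHS = 1, y in [1, 4]  -> 2 point(s)
Affine points: 6. Add the point at infinity: total = 7.

#E(F_5) = 7


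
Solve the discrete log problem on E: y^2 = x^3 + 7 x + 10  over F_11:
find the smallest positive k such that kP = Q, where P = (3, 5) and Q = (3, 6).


Enumerate multiples of P until we hit Q = (3, 6):
  1P = (3, 5)
  2P = (6, 9)
  3P = (5, 7)
  4P = (4, 5)
  5P = (4, 6)
  6P = (5, 4)
  7P = (6, 2)
  8P = (3, 6)
Match found at i = 8.

k = 8


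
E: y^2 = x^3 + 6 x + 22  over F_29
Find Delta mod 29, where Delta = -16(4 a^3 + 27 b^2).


4 a^3 + 27 b^2 = 4*6^3 + 27*22^2 = 864 + 13068 = 13932
Delta = -16 * (13932) = -222912
Delta mod 29 = 11

Delta = 11 (mod 29)


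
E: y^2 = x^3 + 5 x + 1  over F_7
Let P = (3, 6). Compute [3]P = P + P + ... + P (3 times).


k = 3 = 11_2 (binary, LSB first: 11)
Double-and-add from P = (3, 6):
  bit 0 = 1: acc = O + (3, 6) = (3, 6)
  bit 1 = 1: acc = (3, 6) + (5, 5) = (1, 0)

3P = (1, 0)


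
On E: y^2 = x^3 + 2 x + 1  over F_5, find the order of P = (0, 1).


Compute successive multiples of P until we hit O:
  1P = (0, 1)
  2P = (1, 3)
  3P = (3, 3)
  4P = (3, 2)
  5P = (1, 2)
  6P = (0, 4)
  7P = O

ord(P) = 7


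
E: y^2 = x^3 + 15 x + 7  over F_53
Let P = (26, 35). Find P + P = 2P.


Doubling: s = (3 x1^2 + a) / (2 y1)
s = (3*26^2 + 15) / (2*35) mod 53 = 36
x3 = s^2 - 2 x1 mod 53 = 36^2 - 2*26 = 25
y3 = s (x1 - x3) - y1 mod 53 = 36 * (26 - 25) - 35 = 1

2P = (25, 1)


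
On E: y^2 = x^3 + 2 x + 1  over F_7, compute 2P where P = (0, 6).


Doubling: s = (3 x1^2 + a) / (2 y1)
s = (3*0^2 + 2) / (2*6) mod 7 = 6
x3 = s^2 - 2 x1 mod 7 = 6^2 - 2*0 = 1
y3 = s (x1 - x3) - y1 mod 7 = 6 * (0 - 1) - 6 = 2

2P = (1, 2)


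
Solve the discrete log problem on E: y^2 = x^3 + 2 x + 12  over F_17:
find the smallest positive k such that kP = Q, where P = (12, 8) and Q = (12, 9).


Enumerate multiples of P until we hit Q = (12, 9):
  1P = (12, 8)
  2P = (6, 6)
  3P = (1, 7)
  4P = (13, 12)
  5P = (8, 8)
  6P = (14, 9)
  7P = (4, 13)
  8P = (16, 3)
  9P = (15, 0)
  10P = (16, 14)
  11P = (4, 4)
  12P = (14, 8)
  13P = (8, 9)
  14P = (13, 5)
  15P = (1, 10)
  16P = (6, 11)
  17P = (12, 9)
Match found at i = 17.

k = 17


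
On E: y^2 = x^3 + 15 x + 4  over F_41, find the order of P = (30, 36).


Compute successive multiples of P until we hit O:
  1P = (30, 36)
  2P = (6, 8)
  3P = (28, 21)
  4P = (29, 33)
  5P = (32, 40)
  6P = (24, 17)
  7P = (5, 9)
  8P = (1, 15)
  ... (continuing to 37P)
  37P = O

ord(P) = 37


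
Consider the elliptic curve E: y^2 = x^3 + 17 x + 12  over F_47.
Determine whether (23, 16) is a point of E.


Check whether y^2 = x^3 + 17 x + 12 (mod 47) for (x, y) = (23, 16).
LHS: y^2 = 16^2 mod 47 = 21
RHS: x^3 + 17 x + 12 = 23^3 + 17*23 + 12 mod 47 = 21
LHS = RHS

Yes, on the curve


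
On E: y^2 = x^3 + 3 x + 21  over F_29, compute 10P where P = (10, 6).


k = 10 = 1010_2 (binary, LSB first: 0101)
Double-and-add from P = (10, 6):
  bit 0 = 0: acc unchanged = O
  bit 1 = 1: acc = O + (14, 9) = (14, 9)
  bit 2 = 0: acc unchanged = (14, 9)
  bit 3 = 1: acc = (14, 9) + (9, 9) = (6, 20)

10P = (6, 20)


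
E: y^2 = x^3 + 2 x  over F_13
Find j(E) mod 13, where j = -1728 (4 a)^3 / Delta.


Delta = -16(4 a^3 + 27 b^2) mod 13 = 8
-1728 * (4 a)^3 = -1728 * (4*2)^3 mod 13 = 5
j = 5 * 8^(-1) mod 13 = 12

j = 12 (mod 13)


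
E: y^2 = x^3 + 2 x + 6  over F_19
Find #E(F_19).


For each x in F_19, count y with y^2 = x^3 + 2 x + 6 mod 19:
  x = 0: RHS = 6, y in [5, 14]  -> 2 point(s)
  x = 1: RHS = 9, y in [3, 16]  -> 2 point(s)
  x = 3: RHS = 1, y in [1, 18]  -> 2 point(s)
  x = 6: RHS = 6, y in [5, 14]  -> 2 point(s)
  x = 10: RHS = 0, y in [0]  -> 1 point(s)
  x = 13: RHS = 6, y in [5, 14]  -> 2 point(s)
  x = 14: RHS = 4, y in [2, 17]  -> 2 point(s)
  x = 16: RHS = 11, y in [7, 12]  -> 2 point(s)
Affine points: 15. Add the point at infinity: total = 16.

#E(F_19) = 16


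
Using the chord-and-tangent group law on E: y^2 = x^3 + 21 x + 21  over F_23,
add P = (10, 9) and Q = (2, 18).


P != Q, so use the chord formula.
s = (y2 - y1) / (x2 - x1) = (9) / (15) mod 23 = 19
x3 = s^2 - x1 - x2 mod 23 = 19^2 - 10 - 2 = 4
y3 = s (x1 - x3) - y1 mod 23 = 19 * (10 - 4) - 9 = 13

P + Q = (4, 13)


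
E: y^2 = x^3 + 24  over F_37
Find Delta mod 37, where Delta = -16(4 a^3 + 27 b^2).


4 a^3 + 27 b^2 = 4*0^3 + 27*24^2 = 0 + 15552 = 15552
Delta = -16 * (15552) = -248832
Delta mod 37 = 30

Delta = 30 (mod 37)


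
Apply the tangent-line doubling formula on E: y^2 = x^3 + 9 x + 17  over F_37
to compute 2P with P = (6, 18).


Doubling: s = (3 x1^2 + a) / (2 y1)
s = (3*6^2 + 9) / (2*18) mod 37 = 31
x3 = s^2 - 2 x1 mod 37 = 31^2 - 2*6 = 24
y3 = s (x1 - x3) - y1 mod 37 = 31 * (6 - 24) - 18 = 16

2P = (24, 16)


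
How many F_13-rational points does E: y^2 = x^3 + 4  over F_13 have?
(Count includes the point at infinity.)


For each x in F_13, count y with y^2 = x^3 + 0 x + 4 mod 13:
  x = 0: RHS = 4, y in [2, 11]  -> 2 point(s)
  x = 2: RHS = 12, y in [5, 8]  -> 2 point(s)
  x = 4: RHS = 3, y in [4, 9]  -> 2 point(s)
  x = 5: RHS = 12, y in [5, 8]  -> 2 point(s)
  x = 6: RHS = 12, y in [5, 8]  -> 2 point(s)
  x = 7: RHS = 9, y in [3, 10]  -> 2 point(s)
  x = 8: RHS = 9, y in [3, 10]  -> 2 point(s)
  x = 10: RHS = 3, y in [4, 9]  -> 2 point(s)
  x = 11: RHS = 9, y in [3, 10]  -> 2 point(s)
  x = 12: RHS = 3, y in [4, 9]  -> 2 point(s)
Affine points: 20. Add the point at infinity: total = 21.

#E(F_13) = 21


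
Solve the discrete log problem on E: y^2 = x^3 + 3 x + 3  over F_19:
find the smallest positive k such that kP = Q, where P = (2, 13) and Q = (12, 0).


Enumerate multiples of P until we hit Q = (12, 0):
  1P = (2, 13)
  2P = (13, 15)
  3P = (10, 8)
  4P = (16, 10)
  5P = (12, 0)
Match found at i = 5.

k = 5


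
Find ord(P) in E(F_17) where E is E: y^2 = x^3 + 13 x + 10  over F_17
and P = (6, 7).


Compute successive multiples of P until we hit O:
  1P = (6, 7)
  2P = (13, 9)
  3P = (13, 8)
  4P = (6, 10)
  5P = O

ord(P) = 5


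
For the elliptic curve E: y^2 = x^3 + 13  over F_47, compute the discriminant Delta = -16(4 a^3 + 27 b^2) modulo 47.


4 a^3 + 27 b^2 = 4*0^3 + 27*13^2 = 0 + 4563 = 4563
Delta = -16 * (4563) = -73008
Delta mod 47 = 30

Delta = 30 (mod 47)


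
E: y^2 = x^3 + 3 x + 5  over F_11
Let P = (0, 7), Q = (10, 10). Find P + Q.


P != Q, so use the chord formula.
s = (y2 - y1) / (x2 - x1) = (3) / (10) mod 11 = 8
x3 = s^2 - x1 - x2 mod 11 = 8^2 - 0 - 10 = 10
y3 = s (x1 - x3) - y1 mod 11 = 8 * (0 - 10) - 7 = 1

P + Q = (10, 1)


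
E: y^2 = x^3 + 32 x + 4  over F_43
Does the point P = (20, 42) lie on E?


Check whether y^2 = x^3 + 32 x + 4 (mod 43) for (x, y) = (20, 42).
LHS: y^2 = 42^2 mod 43 = 1
RHS: x^3 + 32 x + 4 = 20^3 + 32*20 + 4 mod 43 = 1
LHS = RHS

Yes, on the curve


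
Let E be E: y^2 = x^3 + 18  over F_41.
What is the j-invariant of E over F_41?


Delta = -16(4 a^3 + 27 b^2) mod 41 = 6
-1728 * (4 a)^3 = -1728 * (4*0)^3 mod 41 = 0
j = 0 * 6^(-1) mod 41 = 0

j = 0 (mod 41)


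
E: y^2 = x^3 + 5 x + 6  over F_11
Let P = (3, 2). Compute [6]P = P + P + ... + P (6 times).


k = 6 = 110_2 (binary, LSB first: 011)
Double-and-add from P = (3, 2):
  bit 0 = 0: acc unchanged = O
  bit 1 = 1: acc = O + (3, 9) = (3, 9)
  bit 2 = 1: acc = (3, 9) + (3, 2) = O

6P = O


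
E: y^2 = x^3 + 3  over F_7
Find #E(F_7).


For each x in F_7, count y with y^2 = x^3 + 0 x + 3 mod 7:
  x = 1: RHS = 4, y in [2, 5]  -> 2 point(s)
  x = 2: RHS = 4, y in [2, 5]  -> 2 point(s)
  x = 3: RHS = 2, y in [3, 4]  -> 2 point(s)
  x = 4: RHS = 4, y in [2, 5]  -> 2 point(s)
  x = 5: RHS = 2, y in [3, 4]  -> 2 point(s)
  x = 6: RHS = 2, y in [3, 4]  -> 2 point(s)
Affine points: 12. Add the point at infinity: total = 13.

#E(F_7) = 13


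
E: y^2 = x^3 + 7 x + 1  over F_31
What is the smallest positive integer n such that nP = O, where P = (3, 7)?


Compute successive multiples of P until we hit O:
  1P = (3, 7)
  2P = (29, 14)
  3P = (27, 8)
  4P = (20, 22)
  5P = (15, 28)
  6P = (18, 21)
  7P = (19, 7)
  8P = (9, 24)
  ... (continuing to 26P)
  26P = O

ord(P) = 26


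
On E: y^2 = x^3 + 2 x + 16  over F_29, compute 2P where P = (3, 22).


Doubling: s = (3 x1^2 + a) / (2 y1)
s = (3*3^2 + 2) / (2*22) mod 29 = 0
x3 = s^2 - 2 x1 mod 29 = 0^2 - 2*3 = 23
y3 = s (x1 - x3) - y1 mod 29 = 0 * (3 - 23) - 22 = 7

2P = (23, 7)


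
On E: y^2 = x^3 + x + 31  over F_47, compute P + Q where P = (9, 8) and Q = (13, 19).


P != Q, so use the chord formula.
s = (y2 - y1) / (x2 - x1) = (11) / (4) mod 47 = 38
x3 = s^2 - x1 - x2 mod 47 = 38^2 - 9 - 13 = 12
y3 = s (x1 - x3) - y1 mod 47 = 38 * (9 - 12) - 8 = 19

P + Q = (12, 19)


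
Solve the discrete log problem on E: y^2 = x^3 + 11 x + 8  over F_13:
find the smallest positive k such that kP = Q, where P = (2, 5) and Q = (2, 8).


Enumerate multiples of P until we hit Q = (2, 8):
  1P = (2, 5)
  2P = (10, 0)
  3P = (2, 8)
Match found at i = 3.

k = 3


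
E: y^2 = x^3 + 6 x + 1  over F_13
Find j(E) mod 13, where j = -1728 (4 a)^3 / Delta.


Delta = -16(4 a^3 + 27 b^2) mod 13 = 5
-1728 * (4 a)^3 = -1728 * (4*6)^3 mod 13 = 5
j = 5 * 5^(-1) mod 13 = 1

j = 1 (mod 13)


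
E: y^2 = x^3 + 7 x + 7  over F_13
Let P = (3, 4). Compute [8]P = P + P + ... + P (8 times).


k = 8 = 1000_2 (binary, LSB first: 0001)
Double-and-add from P = (3, 4):
  bit 0 = 0: acc unchanged = O
  bit 1 = 0: acc unchanged = O
  bit 2 = 0: acc unchanged = O
  bit 3 = 1: acc = O + (2, 4) = (2, 4)

8P = (2, 4)


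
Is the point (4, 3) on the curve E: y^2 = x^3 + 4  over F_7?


Check whether y^2 = x^3 + 0 x + 4 (mod 7) for (x, y) = (4, 3).
LHS: y^2 = 3^2 mod 7 = 2
RHS: x^3 + 0 x + 4 = 4^3 + 0*4 + 4 mod 7 = 5
LHS != RHS

No, not on the curve


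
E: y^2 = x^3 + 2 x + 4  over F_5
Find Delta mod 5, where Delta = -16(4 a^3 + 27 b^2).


4 a^3 + 27 b^2 = 4*2^3 + 27*4^2 = 32 + 432 = 464
Delta = -16 * (464) = -7424
Delta mod 5 = 1

Delta = 1 (mod 5)


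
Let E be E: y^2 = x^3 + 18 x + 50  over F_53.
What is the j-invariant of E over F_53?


Delta = -16(4 a^3 + 27 b^2) mod 53 = 12
-1728 * (4 a)^3 = -1728 * (4*18)^3 mod 53 = 38
j = 38 * 12^(-1) mod 53 = 12

j = 12 (mod 53)


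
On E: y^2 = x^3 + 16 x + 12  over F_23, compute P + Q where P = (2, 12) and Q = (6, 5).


P != Q, so use the chord formula.
s = (y2 - y1) / (x2 - x1) = (16) / (4) mod 23 = 4
x3 = s^2 - x1 - x2 mod 23 = 4^2 - 2 - 6 = 8
y3 = s (x1 - x3) - y1 mod 23 = 4 * (2 - 8) - 12 = 10

P + Q = (8, 10)


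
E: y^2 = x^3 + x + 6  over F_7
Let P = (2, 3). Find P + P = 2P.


Doubling: s = (3 x1^2 + a) / (2 y1)
s = (3*2^2 + 1) / (2*3) mod 7 = 1
x3 = s^2 - 2 x1 mod 7 = 1^2 - 2*2 = 4
y3 = s (x1 - x3) - y1 mod 7 = 1 * (2 - 4) - 3 = 2

2P = (4, 2)


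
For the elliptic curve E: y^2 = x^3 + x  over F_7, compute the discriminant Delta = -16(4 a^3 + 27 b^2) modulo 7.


4 a^3 + 27 b^2 = 4*1^3 + 27*0^2 = 4 + 0 = 4
Delta = -16 * (4) = -64
Delta mod 7 = 6

Delta = 6 (mod 7)


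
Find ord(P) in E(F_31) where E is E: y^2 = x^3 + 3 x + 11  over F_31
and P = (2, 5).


Compute successive multiples of P until we hit O:
  1P = (2, 5)
  2P = (6, 20)
  3P = (8, 19)
  4P = (23, 8)
  5P = (25, 5)
  6P = (4, 26)
  7P = (19, 18)
  8P = (30, 21)
  ... (continuing to 37P)
  37P = O

ord(P) = 37


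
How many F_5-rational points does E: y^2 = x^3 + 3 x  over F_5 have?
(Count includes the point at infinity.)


For each x in F_5, count y with y^2 = x^3 + 3 x + 0 mod 5:
  x = 0: RHS = 0, y in [0]  -> 1 point(s)
  x = 1: RHS = 4, y in [2, 3]  -> 2 point(s)
  x = 2: RHS = 4, y in [2, 3]  -> 2 point(s)
  x = 3: RHS = 1, y in [1, 4]  -> 2 point(s)
  x = 4: RHS = 1, y in [1, 4]  -> 2 point(s)
Affine points: 9. Add the point at infinity: total = 10.

#E(F_5) = 10


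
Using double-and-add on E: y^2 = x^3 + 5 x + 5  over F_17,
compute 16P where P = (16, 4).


k = 16 = 10000_2 (binary, LSB first: 00001)
Double-and-add from P = (16, 4):
  bit 0 = 0: acc unchanged = O
  bit 1 = 0: acc unchanged = O
  bit 2 = 0: acc unchanged = O
  bit 3 = 0: acc unchanged = O
  bit 4 = 1: acc = O + (5, 6) = (5, 6)

16P = (5, 6)


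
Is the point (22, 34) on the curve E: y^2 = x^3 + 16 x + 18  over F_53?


Check whether y^2 = x^3 + 16 x + 18 (mod 53) for (x, y) = (22, 34).
LHS: y^2 = 34^2 mod 53 = 43
RHS: x^3 + 16 x + 18 = 22^3 + 16*22 + 18 mod 53 = 47
LHS != RHS

No, not on the curve


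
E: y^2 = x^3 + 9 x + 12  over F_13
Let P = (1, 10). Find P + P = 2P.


Doubling: s = (3 x1^2 + a) / (2 y1)
s = (3*1^2 + 9) / (2*10) mod 13 = 11
x3 = s^2 - 2 x1 mod 13 = 11^2 - 2*1 = 2
y3 = s (x1 - x3) - y1 mod 13 = 11 * (1 - 2) - 10 = 5

2P = (2, 5)


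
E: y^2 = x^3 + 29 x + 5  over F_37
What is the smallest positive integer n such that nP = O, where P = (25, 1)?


Compute successive multiples of P until we hit O:
  1P = (25, 1)
  2P = (13, 27)
  3P = (15, 2)
  4P = (7, 12)
  5P = (8, 3)
  6P = (14, 26)
  7P = (5, 4)
  8P = (11, 8)
  ... (continuing to 22P)
  22P = O

ord(P) = 22


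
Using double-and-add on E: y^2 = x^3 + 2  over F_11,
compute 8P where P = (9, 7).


k = 8 = 1000_2 (binary, LSB first: 0001)
Double-and-add from P = (9, 7):
  bit 0 = 0: acc unchanged = O
  bit 1 = 0: acc unchanged = O
  bit 2 = 0: acc unchanged = O
  bit 3 = 1: acc = O + (9, 4) = (9, 4)

8P = (9, 4)


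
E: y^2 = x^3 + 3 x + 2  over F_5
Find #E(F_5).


For each x in F_5, count y with y^2 = x^3 + 3 x + 2 mod 5:
  x = 1: RHS = 1, y in [1, 4]  -> 2 point(s)
  x = 2: RHS = 1, y in [1, 4]  -> 2 point(s)
Affine points: 4. Add the point at infinity: total = 5.

#E(F_5) = 5


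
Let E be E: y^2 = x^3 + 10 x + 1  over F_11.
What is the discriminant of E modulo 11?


4 a^3 + 27 b^2 = 4*10^3 + 27*1^2 = 4000 + 27 = 4027
Delta = -16 * (4027) = -64432
Delta mod 11 = 6

Delta = 6 (mod 11)


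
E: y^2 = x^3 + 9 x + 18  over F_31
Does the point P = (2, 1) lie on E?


Check whether y^2 = x^3 + 9 x + 18 (mod 31) for (x, y) = (2, 1).
LHS: y^2 = 1^2 mod 31 = 1
RHS: x^3 + 9 x + 18 = 2^3 + 9*2 + 18 mod 31 = 13
LHS != RHS

No, not on the curve


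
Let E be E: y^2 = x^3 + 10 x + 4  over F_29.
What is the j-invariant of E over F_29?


Delta = -16(4 a^3 + 27 b^2) mod 29 = 22
-1728 * (4 a)^3 = -1728 * (4*10)^3 mod 29 = 22
j = 22 * 22^(-1) mod 29 = 1

j = 1 (mod 29)


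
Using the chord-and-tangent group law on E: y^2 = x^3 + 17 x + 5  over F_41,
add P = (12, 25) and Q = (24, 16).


P != Q, so use the chord formula.
s = (y2 - y1) / (x2 - x1) = (32) / (12) mod 41 = 30
x3 = s^2 - x1 - x2 mod 41 = 30^2 - 12 - 24 = 3
y3 = s (x1 - x3) - y1 mod 41 = 30 * (12 - 3) - 25 = 40

P + Q = (3, 40)


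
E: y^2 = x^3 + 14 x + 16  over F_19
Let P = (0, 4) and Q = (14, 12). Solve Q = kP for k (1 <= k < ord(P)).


Enumerate multiples of P until we hit Q = (14, 12):
  1P = (0, 4)
  2P = (9, 4)
  3P = (10, 15)
  4P = (18, 18)
  5P = (7, 18)
  6P = (16, 2)
  7P = (14, 12)
Match found at i = 7.

k = 7


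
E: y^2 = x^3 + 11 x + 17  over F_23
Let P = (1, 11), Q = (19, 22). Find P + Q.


P != Q, so use the chord formula.
s = (y2 - y1) / (x2 - x1) = (11) / (18) mod 23 = 7
x3 = s^2 - x1 - x2 mod 23 = 7^2 - 1 - 19 = 6
y3 = s (x1 - x3) - y1 mod 23 = 7 * (1 - 6) - 11 = 0

P + Q = (6, 0)


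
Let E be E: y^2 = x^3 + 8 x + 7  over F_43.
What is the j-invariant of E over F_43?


Delta = -16(4 a^3 + 27 b^2) mod 43 = 29
-1728 * (4 a)^3 = -1728 * (4*8)^3 mod 43 = 27
j = 27 * 29^(-1) mod 43 = 38

j = 38 (mod 43)


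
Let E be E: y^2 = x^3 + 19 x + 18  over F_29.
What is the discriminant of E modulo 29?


4 a^3 + 27 b^2 = 4*19^3 + 27*18^2 = 27436 + 8748 = 36184
Delta = -16 * (36184) = -578944
Delta mod 29 = 12

Delta = 12 (mod 29)


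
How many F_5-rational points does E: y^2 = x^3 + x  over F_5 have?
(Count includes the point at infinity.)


For each x in F_5, count y with y^2 = x^3 + 1 x + 0 mod 5:
  x = 0: RHS = 0, y in [0]  -> 1 point(s)
  x = 2: RHS = 0, y in [0]  -> 1 point(s)
  x = 3: RHS = 0, y in [0]  -> 1 point(s)
Affine points: 3. Add the point at infinity: total = 4.

#E(F_5) = 4


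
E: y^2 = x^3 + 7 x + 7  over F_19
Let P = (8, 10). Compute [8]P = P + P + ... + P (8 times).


k = 8 = 1000_2 (binary, LSB first: 0001)
Double-and-add from P = (8, 10):
  bit 0 = 0: acc unchanged = O
  bit 1 = 0: acc unchanged = O
  bit 2 = 0: acc unchanged = O
  bit 3 = 1: acc = O + (8, 9) = (8, 9)

8P = (8, 9)


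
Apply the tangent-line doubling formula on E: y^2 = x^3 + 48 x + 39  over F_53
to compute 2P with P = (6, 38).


Doubling: s = (3 x1^2 + a) / (2 y1)
s = (3*6^2 + 48) / (2*38) mod 53 = 16
x3 = s^2 - 2 x1 mod 53 = 16^2 - 2*6 = 32
y3 = s (x1 - x3) - y1 mod 53 = 16 * (6 - 32) - 38 = 23

2P = (32, 23)


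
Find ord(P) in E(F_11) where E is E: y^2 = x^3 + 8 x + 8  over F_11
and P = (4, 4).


Compute successive multiples of P until we hit O:
  1P = (4, 4)
  2P = (8, 1)
  3P = (3, 9)
  4P = (7, 0)
  5P = (3, 2)
  6P = (8, 10)
  7P = (4, 7)
  8P = O

ord(P) = 8


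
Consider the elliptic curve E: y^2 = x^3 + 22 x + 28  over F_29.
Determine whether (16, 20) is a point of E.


Check whether y^2 = x^3 + 22 x + 28 (mod 29) for (x, y) = (16, 20).
LHS: y^2 = 20^2 mod 29 = 23
RHS: x^3 + 22 x + 28 = 16^3 + 22*16 + 28 mod 29 = 10
LHS != RHS

No, not on the curve


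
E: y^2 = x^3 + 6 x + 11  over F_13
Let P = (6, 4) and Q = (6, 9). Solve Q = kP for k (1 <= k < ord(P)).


Enumerate multiples of P until we hit Q = (6, 9):
  1P = (6, 4)
  2P = (5, 7)
  3P = (11, 11)
  4P = (12, 11)
  5P = (9, 12)
  6P = (8, 8)
  7P = (3, 2)
  8P = (3, 11)
  9P = (8, 5)
  10P = (9, 1)
  11P = (12, 2)
  12P = (11, 2)
  13P = (5, 6)
  14P = (6, 9)
Match found at i = 14.

k = 14


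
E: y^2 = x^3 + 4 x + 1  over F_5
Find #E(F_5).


For each x in F_5, count y with y^2 = x^3 + 4 x + 1 mod 5:
  x = 0: RHS = 1, y in [1, 4]  -> 2 point(s)
  x = 1: RHS = 1, y in [1, 4]  -> 2 point(s)
  x = 3: RHS = 0, y in [0]  -> 1 point(s)
  x = 4: RHS = 1, y in [1, 4]  -> 2 point(s)
Affine points: 7. Add the point at infinity: total = 8.

#E(F_5) = 8


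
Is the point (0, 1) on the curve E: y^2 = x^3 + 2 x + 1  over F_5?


Check whether y^2 = x^3 + 2 x + 1 (mod 5) for (x, y) = (0, 1).
LHS: y^2 = 1^2 mod 5 = 1
RHS: x^3 + 2 x + 1 = 0^3 + 2*0 + 1 mod 5 = 1
LHS = RHS

Yes, on the curve


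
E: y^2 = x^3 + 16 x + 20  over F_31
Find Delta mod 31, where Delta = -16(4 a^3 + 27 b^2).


4 a^3 + 27 b^2 = 4*16^3 + 27*20^2 = 16384 + 10800 = 27184
Delta = -16 * (27184) = -434944
Delta mod 31 = 17

Delta = 17 (mod 31)


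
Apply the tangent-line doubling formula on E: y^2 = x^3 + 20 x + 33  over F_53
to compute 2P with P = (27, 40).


Doubling: s = (3 x1^2 + a) / (2 y1)
s = (3*27^2 + 20) / (2*40) mod 53 = 15
x3 = s^2 - 2 x1 mod 53 = 15^2 - 2*27 = 12
y3 = s (x1 - x3) - y1 mod 53 = 15 * (27 - 12) - 40 = 26

2P = (12, 26)


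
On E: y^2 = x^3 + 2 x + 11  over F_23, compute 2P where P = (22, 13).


k = 2 = 10_2 (binary, LSB first: 01)
Double-and-add from P = (22, 13):
  bit 0 = 0: acc unchanged = O
  bit 1 = 1: acc = O + (15, 14) = (15, 14)

2P = (15, 14)


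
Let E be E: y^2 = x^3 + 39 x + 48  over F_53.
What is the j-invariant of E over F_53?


Delta = -16(4 a^3 + 27 b^2) mod 53 = 39
-1728 * (4 a)^3 = -1728 * (4*39)^3 mod 53 = 16
j = 16 * 39^(-1) mod 53 = 14

j = 14 (mod 53)


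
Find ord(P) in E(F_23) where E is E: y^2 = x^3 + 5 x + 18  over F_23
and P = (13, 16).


Compute successive multiples of P until we hit O:
  1P = (13, 16)
  2P = (0, 8)
  3P = (18, 11)
  4P = (16, 10)
  5P = (21, 0)
  6P = (16, 13)
  7P = (18, 12)
  8P = (0, 15)
  ... (continuing to 10P)
  10P = O

ord(P) = 10


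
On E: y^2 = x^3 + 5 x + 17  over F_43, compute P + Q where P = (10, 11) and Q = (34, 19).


P != Q, so use the chord formula.
s = (y2 - y1) / (x2 - x1) = (8) / (24) mod 43 = 29
x3 = s^2 - x1 - x2 mod 43 = 29^2 - 10 - 34 = 23
y3 = s (x1 - x3) - y1 mod 43 = 29 * (10 - 23) - 11 = 42

P + Q = (23, 42)


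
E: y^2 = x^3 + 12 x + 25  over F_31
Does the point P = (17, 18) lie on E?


Check whether y^2 = x^3 + 12 x + 25 (mod 31) for (x, y) = (17, 18).
LHS: y^2 = 18^2 mod 31 = 14
RHS: x^3 + 12 x + 25 = 17^3 + 12*17 + 25 mod 31 = 27
LHS != RHS

No, not on the curve


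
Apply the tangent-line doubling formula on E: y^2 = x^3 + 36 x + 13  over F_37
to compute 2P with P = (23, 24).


Doubling: s = (3 x1^2 + a) / (2 y1)
s = (3*23^2 + 36) / (2*24) mod 37 = 13
x3 = s^2 - 2 x1 mod 37 = 13^2 - 2*23 = 12
y3 = s (x1 - x3) - y1 mod 37 = 13 * (23 - 12) - 24 = 8

2P = (12, 8)


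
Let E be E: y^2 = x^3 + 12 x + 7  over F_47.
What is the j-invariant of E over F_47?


Delta = -16(4 a^3 + 27 b^2) mod 47 = 28
-1728 * (4 a)^3 = -1728 * (4*12)^3 mod 47 = 11
j = 11 * 28^(-1) mod 47 = 39

j = 39 (mod 47)


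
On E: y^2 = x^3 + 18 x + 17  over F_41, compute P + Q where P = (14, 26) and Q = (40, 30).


P != Q, so use the chord formula.
s = (y2 - y1) / (x2 - x1) = (4) / (26) mod 41 = 38
x3 = s^2 - x1 - x2 mod 41 = 38^2 - 14 - 40 = 37
y3 = s (x1 - x3) - y1 mod 41 = 38 * (14 - 37) - 26 = 2

P + Q = (37, 2)


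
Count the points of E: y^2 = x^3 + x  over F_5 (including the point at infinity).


For each x in F_5, count y with y^2 = x^3 + 1 x + 0 mod 5:
  x = 0: RHS = 0, y in [0]  -> 1 point(s)
  x = 2: RHS = 0, y in [0]  -> 1 point(s)
  x = 3: RHS = 0, y in [0]  -> 1 point(s)
Affine points: 3. Add the point at infinity: total = 4.

#E(F_5) = 4


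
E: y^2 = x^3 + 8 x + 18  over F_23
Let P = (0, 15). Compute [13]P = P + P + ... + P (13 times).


k = 13 = 1101_2 (binary, LSB first: 1011)
Double-and-add from P = (0, 15):
  bit 0 = 1: acc = O + (0, 15) = (0, 15)
  bit 1 = 0: acc unchanged = (0, 15)
  bit 2 = 1: acc = (0, 15) + (12, 18) = (1, 2)
  bit 3 = 1: acc = (1, 2) + (3, 0) = (20, 17)

13P = (20, 17)


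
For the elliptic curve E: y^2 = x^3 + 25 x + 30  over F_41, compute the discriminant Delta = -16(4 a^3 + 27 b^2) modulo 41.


4 a^3 + 27 b^2 = 4*25^3 + 27*30^2 = 62500 + 24300 = 86800
Delta = -16 * (86800) = -1388800
Delta mod 41 = 34

Delta = 34 (mod 41)


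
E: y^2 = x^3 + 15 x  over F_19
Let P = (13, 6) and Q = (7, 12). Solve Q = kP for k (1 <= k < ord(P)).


Enumerate multiples of P until we hit Q = (7, 12):
  1P = (13, 6)
  2P = (9, 16)
  3P = (8, 10)
  4P = (7, 12)
Match found at i = 4.

k = 4


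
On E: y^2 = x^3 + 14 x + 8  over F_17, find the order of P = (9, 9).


Compute successive multiples of P until we hit O:
  1P = (9, 9)
  2P = (3, 3)
  3P = (6, 11)
  4P = (10, 3)
  5P = (0, 5)
  6P = (4, 14)
  7P = (5, 4)
  8P = (12, 0)
  ... (continuing to 16P)
  16P = O

ord(P) = 16


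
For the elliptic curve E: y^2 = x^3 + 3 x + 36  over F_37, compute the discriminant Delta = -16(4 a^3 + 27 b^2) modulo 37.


4 a^3 + 27 b^2 = 4*3^3 + 27*36^2 = 108 + 34992 = 35100
Delta = -16 * (35100) = -561600
Delta mod 37 = 23

Delta = 23 (mod 37)


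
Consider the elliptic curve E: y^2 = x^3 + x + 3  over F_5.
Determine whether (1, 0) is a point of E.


Check whether y^2 = x^3 + 1 x + 3 (mod 5) for (x, y) = (1, 0).
LHS: y^2 = 0^2 mod 5 = 0
RHS: x^3 + 1 x + 3 = 1^3 + 1*1 + 3 mod 5 = 0
LHS = RHS

Yes, on the curve


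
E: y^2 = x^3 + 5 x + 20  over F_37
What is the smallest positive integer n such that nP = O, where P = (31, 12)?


Compute successive multiples of P until we hit O:
  1P = (31, 12)
  2P = (21, 32)
  3P = (26, 15)
  4P = (7, 18)
  5P = (6, 28)
  6P = (10, 16)
  7P = (3, 32)
  8P = (2, 36)
  ... (continuing to 30P)
  30P = O

ord(P) = 30


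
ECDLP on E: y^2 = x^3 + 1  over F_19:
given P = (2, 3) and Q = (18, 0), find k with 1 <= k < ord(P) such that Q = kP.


Enumerate multiples of P until we hit Q = (18, 0):
  1P = (2, 3)
  2P = (0, 1)
  3P = (18, 0)
Match found at i = 3.

k = 3


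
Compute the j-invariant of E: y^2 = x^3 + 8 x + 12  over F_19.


Delta = -16(4 a^3 + 27 b^2) mod 19 = 5
-1728 * (4 a)^3 = -1728 * (4*8)^3 mod 19 = 12
j = 12 * 5^(-1) mod 19 = 10

j = 10 (mod 19)


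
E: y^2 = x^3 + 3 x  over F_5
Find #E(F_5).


For each x in F_5, count y with y^2 = x^3 + 3 x + 0 mod 5:
  x = 0: RHS = 0, y in [0]  -> 1 point(s)
  x = 1: RHS = 4, y in [2, 3]  -> 2 point(s)
  x = 2: RHS = 4, y in [2, 3]  -> 2 point(s)
  x = 3: RHS = 1, y in [1, 4]  -> 2 point(s)
  x = 4: RHS = 1, y in [1, 4]  -> 2 point(s)
Affine points: 9. Add the point at infinity: total = 10.

#E(F_5) = 10


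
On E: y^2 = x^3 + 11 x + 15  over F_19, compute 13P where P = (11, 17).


k = 13 = 1101_2 (binary, LSB first: 1011)
Double-and-add from P = (11, 17):
  bit 0 = 1: acc = O + (11, 17) = (11, 17)
  bit 1 = 0: acc unchanged = (11, 17)
  bit 2 = 1: acc = (11, 17) + (9, 8) = (5, 10)
  bit 3 = 1: acc = (5, 10) + (17, 17) = (17, 2)

13P = (17, 2)


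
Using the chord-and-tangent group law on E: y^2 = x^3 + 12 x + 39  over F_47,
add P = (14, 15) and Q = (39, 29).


P != Q, so use the chord formula.
s = (y2 - y1) / (x2 - x1) = (14) / (25) mod 47 = 25
x3 = s^2 - x1 - x2 mod 47 = 25^2 - 14 - 39 = 8
y3 = s (x1 - x3) - y1 mod 47 = 25 * (14 - 8) - 15 = 41

P + Q = (8, 41)


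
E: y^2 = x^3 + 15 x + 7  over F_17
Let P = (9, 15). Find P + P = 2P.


Doubling: s = (3 x1^2 + a) / (2 y1)
s = (3*9^2 + 15) / (2*15) mod 17 = 12
x3 = s^2 - 2 x1 mod 17 = 12^2 - 2*9 = 7
y3 = s (x1 - x3) - y1 mod 17 = 12 * (9 - 7) - 15 = 9

2P = (7, 9)


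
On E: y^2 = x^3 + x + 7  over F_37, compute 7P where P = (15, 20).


k = 7 = 111_2 (binary, LSB first: 111)
Double-and-add from P = (15, 20):
  bit 0 = 1: acc = O + (15, 20) = (15, 20)
  bit 1 = 1: acc = (15, 20) + (14, 8) = (4, 1)
  bit 2 = 1: acc = (4, 1) + (6, 9) = (6, 28)

7P = (6, 28)


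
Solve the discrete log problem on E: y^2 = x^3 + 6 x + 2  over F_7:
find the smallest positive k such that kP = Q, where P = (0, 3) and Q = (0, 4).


Enumerate multiples of P until we hit Q = (0, 4):
  1P = (0, 3)
  2P = (1, 3)
  3P = (6, 4)
  4P = (2, 6)
  5P = (2, 1)
  6P = (6, 3)
  7P = (1, 4)
  8P = (0, 4)
Match found at i = 8.

k = 8


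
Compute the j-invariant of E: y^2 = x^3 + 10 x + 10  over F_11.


Delta = -16(4 a^3 + 27 b^2) mod 11 = 6
-1728 * (4 a)^3 = -1728 * (4*10)^3 mod 11 = 9
j = 9 * 6^(-1) mod 11 = 7

j = 7 (mod 11)


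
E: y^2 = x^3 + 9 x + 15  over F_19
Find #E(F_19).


For each x in F_19, count y with y^2 = x^3 + 9 x + 15 mod 19:
  x = 1: RHS = 6, y in [5, 14]  -> 2 point(s)
  x = 4: RHS = 1, y in [1, 18]  -> 2 point(s)
  x = 6: RHS = 0, y in [0]  -> 1 point(s)
  x = 11: RHS = 1, y in [1, 18]  -> 2 point(s)
  x = 13: RHS = 11, y in [7, 12]  -> 2 point(s)
  x = 14: RHS = 16, y in [4, 15]  -> 2 point(s)
  x = 18: RHS = 5, y in [9, 10]  -> 2 point(s)
Affine points: 13. Add the point at infinity: total = 14.

#E(F_19) = 14


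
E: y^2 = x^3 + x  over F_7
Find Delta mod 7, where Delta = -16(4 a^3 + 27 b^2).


4 a^3 + 27 b^2 = 4*1^3 + 27*0^2 = 4 + 0 = 4
Delta = -16 * (4) = -64
Delta mod 7 = 6

Delta = 6 (mod 7)


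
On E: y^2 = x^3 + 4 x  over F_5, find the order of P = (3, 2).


Compute successive multiples of P until we hit O:
  1P = (3, 2)
  2P = (0, 0)
  3P = (3, 3)
  4P = O

ord(P) = 4


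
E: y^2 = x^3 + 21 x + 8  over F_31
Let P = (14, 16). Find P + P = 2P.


Doubling: s = (3 x1^2 + a) / (2 y1)
s = (3*14^2 + 21) / (2*16) mod 31 = 20
x3 = s^2 - 2 x1 mod 31 = 20^2 - 2*14 = 0
y3 = s (x1 - x3) - y1 mod 31 = 20 * (14 - 0) - 16 = 16

2P = (0, 16)


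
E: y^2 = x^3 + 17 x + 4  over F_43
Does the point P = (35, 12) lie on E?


Check whether y^2 = x^3 + 17 x + 4 (mod 43) for (x, y) = (35, 12).
LHS: y^2 = 12^2 mod 43 = 15
RHS: x^3 + 17 x + 4 = 35^3 + 17*35 + 4 mod 43 = 1
LHS != RHS

No, not on the curve


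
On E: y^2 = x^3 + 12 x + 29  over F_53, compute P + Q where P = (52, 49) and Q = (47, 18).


P != Q, so use the chord formula.
s = (y2 - y1) / (x2 - x1) = (22) / (48) mod 53 = 38
x3 = s^2 - x1 - x2 mod 53 = 38^2 - 52 - 47 = 20
y3 = s (x1 - x3) - y1 mod 53 = 38 * (52 - 20) - 49 = 1

P + Q = (20, 1)


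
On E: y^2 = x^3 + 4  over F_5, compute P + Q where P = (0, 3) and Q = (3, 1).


P != Q, so use the chord formula.
s = (y2 - y1) / (x2 - x1) = (3) / (3) mod 5 = 1
x3 = s^2 - x1 - x2 mod 5 = 1^2 - 0 - 3 = 3
y3 = s (x1 - x3) - y1 mod 5 = 1 * (0 - 3) - 3 = 4

P + Q = (3, 4)


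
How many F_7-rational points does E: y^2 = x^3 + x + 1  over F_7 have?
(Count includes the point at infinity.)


For each x in F_7, count y with y^2 = x^3 + 1 x + 1 mod 7:
  x = 0: RHS = 1, y in [1, 6]  -> 2 point(s)
  x = 2: RHS = 4, y in [2, 5]  -> 2 point(s)
Affine points: 4. Add the point at infinity: total = 5.

#E(F_7) = 5


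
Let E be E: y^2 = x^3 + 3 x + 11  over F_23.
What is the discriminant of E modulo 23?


4 a^3 + 27 b^2 = 4*3^3 + 27*11^2 = 108 + 3267 = 3375
Delta = -16 * (3375) = -54000
Delta mod 23 = 4

Delta = 4 (mod 23)


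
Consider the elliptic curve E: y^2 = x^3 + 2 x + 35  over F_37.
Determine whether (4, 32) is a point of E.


Check whether y^2 = x^3 + 2 x + 35 (mod 37) for (x, y) = (4, 32).
LHS: y^2 = 32^2 mod 37 = 25
RHS: x^3 + 2 x + 35 = 4^3 + 2*4 + 35 mod 37 = 33
LHS != RHS

No, not on the curve


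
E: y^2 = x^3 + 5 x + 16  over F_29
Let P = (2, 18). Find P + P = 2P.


Doubling: s = (3 x1^2 + a) / (2 y1)
s = (3*2^2 + 5) / (2*18) mod 29 = 19
x3 = s^2 - 2 x1 mod 29 = 19^2 - 2*2 = 9
y3 = s (x1 - x3) - y1 mod 29 = 19 * (2 - 9) - 18 = 23

2P = (9, 23)
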